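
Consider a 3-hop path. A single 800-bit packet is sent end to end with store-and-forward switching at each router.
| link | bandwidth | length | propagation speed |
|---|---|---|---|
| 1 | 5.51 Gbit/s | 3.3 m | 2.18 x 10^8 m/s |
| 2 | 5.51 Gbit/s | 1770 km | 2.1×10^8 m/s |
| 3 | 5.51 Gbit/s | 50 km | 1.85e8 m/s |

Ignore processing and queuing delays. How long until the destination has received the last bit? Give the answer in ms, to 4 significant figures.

Transmission delay per hop = L/R = 800/5510000000 = 0.000145191 ms; 3 hops → 0.000435572 ms.
Propagation delays (d/s per hop): 1.51376e-05, 8.42857, 0.27027 ms; sum = 8.69886 ms.
End-to-end = 8.699 ms.

8.699 ms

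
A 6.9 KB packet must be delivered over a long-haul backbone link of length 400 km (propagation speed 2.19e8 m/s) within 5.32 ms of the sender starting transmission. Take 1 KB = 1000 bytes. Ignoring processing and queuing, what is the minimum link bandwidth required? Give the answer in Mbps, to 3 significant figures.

15.8 Mbps

L = 55200 bits.
Propagation delay = 400000 / 219000000 = 1.82648 ms.
Transmission budget = 5.32 − 1.82648 = 3.49352 ms.
R ≥ L / t_tx = 55200 bits / 0.00349352 s = 15.8 Mbps.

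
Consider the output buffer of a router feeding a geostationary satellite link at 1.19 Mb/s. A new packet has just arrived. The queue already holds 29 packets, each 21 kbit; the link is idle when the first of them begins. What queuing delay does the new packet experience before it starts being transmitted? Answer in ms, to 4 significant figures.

Each queued packet: L/R = 21000/1190000 = 17.6471 ms.
29 queued → 511.765 ms.
Queuing delay = 511.8 ms.

511.8 ms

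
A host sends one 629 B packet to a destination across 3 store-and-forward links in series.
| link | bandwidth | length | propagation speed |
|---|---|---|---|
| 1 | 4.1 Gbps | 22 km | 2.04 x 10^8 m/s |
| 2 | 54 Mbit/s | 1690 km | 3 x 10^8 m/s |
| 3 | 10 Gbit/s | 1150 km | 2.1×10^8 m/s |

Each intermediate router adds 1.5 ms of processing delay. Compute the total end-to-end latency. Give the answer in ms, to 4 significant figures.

14.31 ms

L = 629 × 8 = 5032 bits.
Transmission delays (L/R per hop): 0.00122732, 0.0931852, 0.0005032 ms; sum = 0.0949157 ms.
Propagation delays (d/s per hop): 0.107843, 5.63333, 5.47619 ms; sum = 11.2174 ms.
Processing at 2 router(s): 2 × 1.5 ms = 3 ms.
End-to-end = 14.31 ms.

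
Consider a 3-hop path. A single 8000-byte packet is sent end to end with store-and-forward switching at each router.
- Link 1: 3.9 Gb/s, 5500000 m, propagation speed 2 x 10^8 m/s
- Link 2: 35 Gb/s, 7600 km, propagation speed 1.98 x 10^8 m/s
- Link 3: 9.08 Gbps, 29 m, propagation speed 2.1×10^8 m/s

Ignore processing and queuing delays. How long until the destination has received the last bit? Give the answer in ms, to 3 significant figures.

L = 8000 × 8 = 64000 bits.
Transmission delays (L/R per hop): 0.0164103, 0.00182857, 0.00704846 ms; sum = 0.0252873 ms.
Propagation delays (d/s per hop): 27.5, 38.3838, 0.000138095 ms; sum = 65.884 ms.
End-to-end = 65.9 ms.

65.9 ms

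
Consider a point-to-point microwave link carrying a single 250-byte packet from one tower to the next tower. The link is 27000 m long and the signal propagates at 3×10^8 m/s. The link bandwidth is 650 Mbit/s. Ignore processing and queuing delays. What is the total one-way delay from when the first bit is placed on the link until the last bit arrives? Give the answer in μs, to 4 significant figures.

L = 250 × 8 = 2000 bits.
Transmission delay = L/R = 2000 / 650000000 = 3.07692 μs.
Propagation delay = d/s = 27000 m / 300000000 m/s = 90 μs.
Total = 93.08 μs.

93.08 μs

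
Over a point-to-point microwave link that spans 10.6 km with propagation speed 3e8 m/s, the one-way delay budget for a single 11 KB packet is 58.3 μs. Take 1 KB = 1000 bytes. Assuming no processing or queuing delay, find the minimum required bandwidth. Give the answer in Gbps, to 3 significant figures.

L = 88000 bits.
Propagation delay = 10600 / 300000000 = 35.3333 μs.
Transmission budget = 58.3 − 35.3333 = 22.9667 μs.
R ≥ L / t_tx = 88000 bits / 2.29667e-05 s = 3.83 Gbps.

3.83 Gbps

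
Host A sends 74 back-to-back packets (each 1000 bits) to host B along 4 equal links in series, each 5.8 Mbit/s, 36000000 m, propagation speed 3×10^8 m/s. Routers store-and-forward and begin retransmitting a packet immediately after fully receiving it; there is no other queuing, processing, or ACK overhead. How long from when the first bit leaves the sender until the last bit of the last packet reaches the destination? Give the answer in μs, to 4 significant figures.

493300 μs

Per-hop transmission t_tx = L/R = 1000/5800000 = 172.414 μs.
Per-hop propagation t_prop = 36000000/300000000 = 120000 μs.
Pipeline fill: first packet needs 4·t_tx to clear all hops; remaining 73 packets each add one t_tx.
Total = (4+74-1)·t_tx + 4·t_prop = 77·172.414 + 4·120000 = 493300 μs.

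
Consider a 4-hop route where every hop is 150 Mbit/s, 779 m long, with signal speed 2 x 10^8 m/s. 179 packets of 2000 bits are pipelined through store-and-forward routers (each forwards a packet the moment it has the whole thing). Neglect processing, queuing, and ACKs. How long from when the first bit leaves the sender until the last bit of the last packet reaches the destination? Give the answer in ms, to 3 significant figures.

2.44 ms

Per-hop transmission t_tx = L/R = 2000/150000000 = 0.0133333 ms.
Per-hop propagation t_prop = 779/200000000 = 0.003895 ms.
Pipeline fill: first packet needs 4·t_tx to clear all hops; remaining 178 packets each add one t_tx.
Total = (4+179-1)·t_tx + 4·t_prop = 182·0.0133333 + 4·0.003895 = 2.44 ms.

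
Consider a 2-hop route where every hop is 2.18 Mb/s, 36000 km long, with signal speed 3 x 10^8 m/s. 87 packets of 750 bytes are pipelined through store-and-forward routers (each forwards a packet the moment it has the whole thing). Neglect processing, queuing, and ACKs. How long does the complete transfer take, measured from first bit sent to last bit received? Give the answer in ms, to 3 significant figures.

Per-hop transmission t_tx = L/R = 6000/2180000 = 2.75229 ms.
Per-hop propagation t_prop = 36000000/300000000 = 120 ms.
Pipeline fill: first packet needs 2·t_tx to clear all hops; remaining 86 packets each add one t_tx.
Total = (2+87-1)·t_tx + 2·t_prop = 88·2.75229 + 2·120 = 482 ms.

482 ms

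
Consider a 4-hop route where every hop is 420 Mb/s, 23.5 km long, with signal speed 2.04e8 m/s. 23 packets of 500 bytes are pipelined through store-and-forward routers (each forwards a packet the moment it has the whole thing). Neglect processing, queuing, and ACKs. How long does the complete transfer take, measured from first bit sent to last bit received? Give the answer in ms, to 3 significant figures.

0.708 ms

Per-hop transmission t_tx = L/R = 4000/420000000 = 0.00952381 ms.
Per-hop propagation t_prop = 23500/204000000 = 0.115196 ms.
Pipeline fill: first packet needs 4·t_tx to clear all hops; remaining 22 packets each add one t_tx.
Total = (4+23-1)·t_tx + 4·t_prop = 26·0.00952381 + 4·0.115196 = 0.708 ms.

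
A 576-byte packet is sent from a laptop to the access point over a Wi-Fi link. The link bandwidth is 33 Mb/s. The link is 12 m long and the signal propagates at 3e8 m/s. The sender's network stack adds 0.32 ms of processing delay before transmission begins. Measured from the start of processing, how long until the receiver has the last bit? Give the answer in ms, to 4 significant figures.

L = 576 × 8 = 4608 bits.
Transmission delay = L/R = 4608 / 33000000 = 0.139636 ms.
Propagation delay = d/s = 12 m / 300000000 m/s = 4e-05 ms.
Plus processing delay 0.32 ms = 0.32 ms.
Total = 0.4597 ms.

0.4597 ms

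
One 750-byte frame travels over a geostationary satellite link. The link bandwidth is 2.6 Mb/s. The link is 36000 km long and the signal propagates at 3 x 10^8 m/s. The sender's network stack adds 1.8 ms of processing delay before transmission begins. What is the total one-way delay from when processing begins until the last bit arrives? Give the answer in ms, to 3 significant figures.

L = 750 × 8 = 6000 bits.
Transmission delay = L/R = 6000 / 2600000 = 2.30769 ms.
Propagation delay = d/s = 36000000 m / 300000000 m/s = 120 ms.
Plus processing delay 1.8 ms = 1.8 ms.
Total = 124 ms.

124 ms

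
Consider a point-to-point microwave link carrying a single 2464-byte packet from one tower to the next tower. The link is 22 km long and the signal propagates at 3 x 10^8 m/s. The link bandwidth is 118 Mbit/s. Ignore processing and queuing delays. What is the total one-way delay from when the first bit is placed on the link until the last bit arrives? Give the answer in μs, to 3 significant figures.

L = 2464 × 8 = 19712 bits.
Transmission delay = L/R = 19712 / 118000000 = 167.051 μs.
Propagation delay = d/s = 22000 m / 300000000 m/s = 73.3333 μs.
Total = 240 μs.

240 μs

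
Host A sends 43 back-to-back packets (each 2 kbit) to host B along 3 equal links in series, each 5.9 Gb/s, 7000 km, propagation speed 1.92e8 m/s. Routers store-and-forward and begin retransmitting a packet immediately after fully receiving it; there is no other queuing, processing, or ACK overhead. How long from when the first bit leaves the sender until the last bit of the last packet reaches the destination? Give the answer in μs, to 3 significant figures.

109000 μs

Per-hop transmission t_tx = L/R = 2000/5900000000 = 0.338983 μs.
Per-hop propagation t_prop = 7000000/192000000 = 36458.3 μs.
Pipeline fill: first packet needs 3·t_tx to clear all hops; remaining 42 packets each add one t_tx.
Total = (3+43-1)·t_tx + 3·t_prop = 45·0.338983 + 3·36458.3 = 109000 μs.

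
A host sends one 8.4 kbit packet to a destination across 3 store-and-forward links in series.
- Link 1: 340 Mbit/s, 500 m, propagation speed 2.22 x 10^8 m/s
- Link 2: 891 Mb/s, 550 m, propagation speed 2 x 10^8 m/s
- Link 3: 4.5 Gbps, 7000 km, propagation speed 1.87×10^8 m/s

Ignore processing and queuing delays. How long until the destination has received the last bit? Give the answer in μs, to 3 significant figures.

L = 8400 bits.
Transmission delays (L/R per hop): 24.7059, 9.42761, 1.86667 μs; sum = 36.0002 μs.
Propagation delays (d/s per hop): 2.25225, 2.75, 37433.2 μs; sum = 37438.2 μs.
End-to-end = 37500 μs.

37500 μs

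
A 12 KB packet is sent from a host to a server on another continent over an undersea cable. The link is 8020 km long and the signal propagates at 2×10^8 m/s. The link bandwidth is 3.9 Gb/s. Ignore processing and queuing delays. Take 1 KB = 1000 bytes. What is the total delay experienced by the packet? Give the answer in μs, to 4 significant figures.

40120 μs

L = 96000 bits.
Transmission delay = L/R = 96000 / 3900000000 = 24.6154 μs.
Propagation delay = d/s = 8020000 m / 200000000 m/s = 40100 μs.
Total = 40120 μs.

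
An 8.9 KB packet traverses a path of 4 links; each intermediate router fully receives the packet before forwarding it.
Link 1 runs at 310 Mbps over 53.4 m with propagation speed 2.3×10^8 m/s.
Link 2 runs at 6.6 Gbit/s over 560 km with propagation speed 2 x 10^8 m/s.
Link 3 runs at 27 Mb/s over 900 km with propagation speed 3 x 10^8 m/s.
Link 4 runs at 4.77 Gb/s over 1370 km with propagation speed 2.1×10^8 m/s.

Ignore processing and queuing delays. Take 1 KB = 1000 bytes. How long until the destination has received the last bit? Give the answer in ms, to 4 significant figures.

15.22 ms

L = 71200 bits.
Transmission delays (L/R per hop): 0.229677, 0.0107879, 2.63704, 0.0149266 ms; sum = 2.89243 ms.
Propagation delays (d/s per hop): 0.000232174, 2.8, 3, 6.52381 ms; sum = 12.324 ms.
End-to-end = 15.22 ms.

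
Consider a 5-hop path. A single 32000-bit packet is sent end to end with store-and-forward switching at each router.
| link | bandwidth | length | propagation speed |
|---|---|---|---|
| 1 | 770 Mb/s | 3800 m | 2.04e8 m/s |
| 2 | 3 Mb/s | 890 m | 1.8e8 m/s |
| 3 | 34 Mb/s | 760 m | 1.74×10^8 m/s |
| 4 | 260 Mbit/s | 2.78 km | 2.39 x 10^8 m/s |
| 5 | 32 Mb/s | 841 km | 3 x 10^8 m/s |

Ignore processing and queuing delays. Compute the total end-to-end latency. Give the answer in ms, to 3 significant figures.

Transmission delays (L/R per hop): 0.0415584, 10.6667, 0.941176, 0.123077, 1 ms; sum = 12.7725 ms.
Propagation delays (d/s per hop): 0.0186275, 0.00494444, 0.00436782, 0.0116318, 2.80333 ms; sum = 2.8429 ms.
End-to-end = 15.6 ms.

15.6 ms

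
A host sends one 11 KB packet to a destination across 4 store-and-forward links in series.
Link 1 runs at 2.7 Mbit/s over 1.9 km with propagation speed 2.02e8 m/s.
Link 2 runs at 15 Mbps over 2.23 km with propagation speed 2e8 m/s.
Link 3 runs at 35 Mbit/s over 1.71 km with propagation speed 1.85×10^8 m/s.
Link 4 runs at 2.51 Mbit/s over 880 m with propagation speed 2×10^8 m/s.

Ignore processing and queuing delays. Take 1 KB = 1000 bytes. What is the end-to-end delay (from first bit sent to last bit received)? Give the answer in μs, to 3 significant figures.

L = 88000 bits.
Transmission delays (L/R per hop): 32592.6, 5866.67, 2514.29, 35059.8 μs; sum = 76033.3 μs.
Propagation delays (d/s per hop): 9.40594, 11.15, 9.24324, 4.4 μs; sum = 34.1992 μs.
End-to-end = 76100 μs.

76100 μs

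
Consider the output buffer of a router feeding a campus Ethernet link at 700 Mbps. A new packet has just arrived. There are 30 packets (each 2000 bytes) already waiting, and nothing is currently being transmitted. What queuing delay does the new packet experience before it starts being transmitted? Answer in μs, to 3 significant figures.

Each queued packet: L/R = 16000/700000000 = 22.8571 μs.
30 queued → 685.714 μs.
Queuing delay = 686 μs.

686 μs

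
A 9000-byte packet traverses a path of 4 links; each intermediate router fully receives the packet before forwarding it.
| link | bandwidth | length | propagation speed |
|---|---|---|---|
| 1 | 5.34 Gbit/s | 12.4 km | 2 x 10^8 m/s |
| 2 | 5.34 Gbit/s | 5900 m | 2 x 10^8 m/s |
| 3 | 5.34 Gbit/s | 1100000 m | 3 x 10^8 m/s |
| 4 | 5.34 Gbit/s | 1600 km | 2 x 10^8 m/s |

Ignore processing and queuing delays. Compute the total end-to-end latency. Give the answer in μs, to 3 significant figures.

11800 μs

L = 9000 × 8 = 72000 bits.
Transmission delay per hop = L/R = 72000/5340000000 = 13.4831 μs; 4 hops → 53.9326 μs.
Propagation delays (d/s per hop): 62, 29.5, 3666.67, 8000 μs; sum = 11758.2 μs.
End-to-end = 11800 μs.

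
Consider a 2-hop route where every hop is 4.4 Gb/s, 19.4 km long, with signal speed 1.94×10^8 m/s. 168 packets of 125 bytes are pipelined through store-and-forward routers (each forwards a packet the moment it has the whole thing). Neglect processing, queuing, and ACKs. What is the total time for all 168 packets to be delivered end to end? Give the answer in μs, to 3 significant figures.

Per-hop transmission t_tx = L/R = 1000/4400000000 = 0.227273 μs.
Per-hop propagation t_prop = 19400/194000000 = 100 μs.
Pipeline fill: first packet needs 2·t_tx to clear all hops; remaining 167 packets each add one t_tx.
Total = (2+168-1)·t_tx + 2·t_prop = 169·0.227273 + 2·100 = 238 μs.

238 μs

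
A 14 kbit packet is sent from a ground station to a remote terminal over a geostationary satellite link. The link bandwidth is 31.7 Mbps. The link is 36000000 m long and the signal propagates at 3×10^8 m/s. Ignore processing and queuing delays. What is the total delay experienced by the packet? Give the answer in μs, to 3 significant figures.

L = 14000 bits.
Transmission delay = L/R = 14000 / 31700000 = 441.64 μs.
Propagation delay = d/s = 36000000 m / 300000000 m/s = 120000 μs.
Total = 120000 μs.

120000 μs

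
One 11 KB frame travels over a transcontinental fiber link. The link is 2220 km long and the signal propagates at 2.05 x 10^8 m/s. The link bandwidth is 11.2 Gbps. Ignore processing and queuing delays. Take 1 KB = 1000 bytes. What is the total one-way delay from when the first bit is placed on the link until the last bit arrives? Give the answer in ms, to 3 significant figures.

L = 88000 bits.
Transmission delay = L/R = 88000 / 11200000000 = 0.00785714 ms.
Propagation delay = d/s = 2220000 m / 2.05e+08 m/s = 10.8293 ms.
Total = 10.8 ms.

10.8 ms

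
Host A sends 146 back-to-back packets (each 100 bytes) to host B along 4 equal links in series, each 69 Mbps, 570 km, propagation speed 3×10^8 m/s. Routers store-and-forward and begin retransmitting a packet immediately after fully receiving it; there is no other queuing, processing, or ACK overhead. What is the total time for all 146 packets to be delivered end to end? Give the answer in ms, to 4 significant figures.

9.328 ms

Per-hop transmission t_tx = L/R = 800/69000000 = 0.0115942 ms.
Per-hop propagation t_prop = 570000/300000000 = 1.9 ms.
Pipeline fill: first packet needs 4·t_tx to clear all hops; remaining 145 packets each add one t_tx.
Total = (4+146-1)·t_tx + 4·t_prop = 149·0.0115942 + 4·1.9 = 9.328 ms.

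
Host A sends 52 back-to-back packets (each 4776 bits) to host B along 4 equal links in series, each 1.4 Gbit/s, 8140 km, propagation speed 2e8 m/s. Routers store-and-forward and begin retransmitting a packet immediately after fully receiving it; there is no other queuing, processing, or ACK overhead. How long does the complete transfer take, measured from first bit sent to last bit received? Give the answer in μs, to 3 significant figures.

163000 μs

Per-hop transmission t_tx = L/R = 4776/1400000000 = 3.41143 μs.
Per-hop propagation t_prop = 8140000/200000000 = 40700 μs.
Pipeline fill: first packet needs 4·t_tx to clear all hops; remaining 51 packets each add one t_tx.
Total = (4+52-1)·t_tx + 4·t_prop = 55·3.41143 + 4·40700 = 163000 μs.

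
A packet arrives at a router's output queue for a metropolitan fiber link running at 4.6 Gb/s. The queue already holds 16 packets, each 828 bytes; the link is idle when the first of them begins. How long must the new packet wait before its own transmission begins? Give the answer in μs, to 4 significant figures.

Each queued packet: L/R = 6624/4600000000 = 1.44 μs.
16 queued → 23.04 μs.
Queuing delay = 23.04 μs.

23.04 μs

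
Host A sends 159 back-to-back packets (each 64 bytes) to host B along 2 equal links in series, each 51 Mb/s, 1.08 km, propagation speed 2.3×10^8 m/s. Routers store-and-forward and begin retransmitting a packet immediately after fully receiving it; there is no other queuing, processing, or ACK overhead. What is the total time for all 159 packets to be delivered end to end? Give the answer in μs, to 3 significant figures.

1620 μs

Per-hop transmission t_tx = L/R = 512/51000000 = 10.0392 μs.
Per-hop propagation t_prop = 1080/2.3e+08 = 4.69565 μs.
Pipeline fill: first packet needs 2·t_tx to clear all hops; remaining 158 packets each add one t_tx.
Total = (2+159-1)·t_tx + 2·t_prop = 160·10.0392 + 2·4.69565 = 1620 μs.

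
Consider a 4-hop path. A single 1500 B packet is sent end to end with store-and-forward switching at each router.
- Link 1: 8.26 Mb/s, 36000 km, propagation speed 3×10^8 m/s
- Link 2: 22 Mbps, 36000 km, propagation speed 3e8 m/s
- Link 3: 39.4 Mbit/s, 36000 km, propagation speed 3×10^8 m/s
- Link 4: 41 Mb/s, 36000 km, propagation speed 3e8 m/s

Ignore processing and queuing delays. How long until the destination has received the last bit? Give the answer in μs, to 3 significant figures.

L = 1500 × 8 = 12000 bits.
Transmission delays (L/R per hop): 1452.78, 545.455, 304.569, 292.683 μs; sum = 2595.49 μs.
Propagation delays (d/s per hop): 120000, 120000, 120000, 120000 μs; sum = 480000 μs.
End-to-end = 483000 μs.

483000 μs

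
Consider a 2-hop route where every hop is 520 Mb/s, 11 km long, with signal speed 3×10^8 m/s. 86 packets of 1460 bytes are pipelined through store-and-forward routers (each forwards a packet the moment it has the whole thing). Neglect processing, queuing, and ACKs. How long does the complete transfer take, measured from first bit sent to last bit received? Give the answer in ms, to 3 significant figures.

2.03 ms

Per-hop transmission t_tx = L/R = 11680/520000000 = 0.0224615 ms.
Per-hop propagation t_prop = 11000/300000000 = 0.0366667 ms.
Pipeline fill: first packet needs 2·t_tx to clear all hops; remaining 85 packets each add one t_tx.
Total = (2+86-1)·t_tx + 2·t_prop = 87·0.0224615 + 2·0.0366667 = 2.03 ms.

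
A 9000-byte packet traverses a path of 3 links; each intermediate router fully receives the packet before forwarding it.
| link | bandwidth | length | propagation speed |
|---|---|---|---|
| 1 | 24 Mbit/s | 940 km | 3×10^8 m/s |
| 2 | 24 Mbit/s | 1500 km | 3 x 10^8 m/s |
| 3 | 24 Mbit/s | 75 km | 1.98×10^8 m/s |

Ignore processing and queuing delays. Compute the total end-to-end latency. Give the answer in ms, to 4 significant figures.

L = 9000 × 8 = 72000 bits.
Transmission delay per hop = L/R = 72000/24000000 = 3 ms; 3 hops → 9 ms.
Propagation delays (d/s per hop): 3.13333, 5, 0.378788 ms; sum = 8.51212 ms.
End-to-end = 17.51 ms.

17.51 ms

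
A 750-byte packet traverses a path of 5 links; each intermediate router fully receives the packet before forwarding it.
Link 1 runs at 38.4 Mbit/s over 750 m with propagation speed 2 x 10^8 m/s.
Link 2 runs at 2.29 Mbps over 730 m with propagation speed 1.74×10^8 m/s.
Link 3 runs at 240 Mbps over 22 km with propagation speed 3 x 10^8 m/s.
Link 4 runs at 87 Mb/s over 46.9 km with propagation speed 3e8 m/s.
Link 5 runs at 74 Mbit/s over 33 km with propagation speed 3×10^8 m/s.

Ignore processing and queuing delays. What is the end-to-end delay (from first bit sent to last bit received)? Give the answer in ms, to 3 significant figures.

3.30 ms

L = 750 × 8 = 6000 bits.
Transmission delays (L/R per hop): 0.15625, 2.62009, 0.025, 0.0689655, 0.0810811 ms; sum = 2.95138 ms.
Propagation delays (d/s per hop): 0.00375, 0.0041954, 0.0733333, 0.156333, 0.11 ms; sum = 0.347612 ms.
End-to-end = 3.30 ms.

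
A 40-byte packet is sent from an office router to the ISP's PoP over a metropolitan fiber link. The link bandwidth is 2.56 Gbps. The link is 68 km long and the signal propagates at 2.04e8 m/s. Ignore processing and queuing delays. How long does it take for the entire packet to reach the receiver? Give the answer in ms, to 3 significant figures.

L = 40 × 8 = 320 bits.
Transmission delay = L/R = 320 / 2560000000 = 0.000125 ms.
Propagation delay = d/s = 68000 m / 204000000 m/s = 0.333333 ms.
Total = 0.333 ms.

0.333 ms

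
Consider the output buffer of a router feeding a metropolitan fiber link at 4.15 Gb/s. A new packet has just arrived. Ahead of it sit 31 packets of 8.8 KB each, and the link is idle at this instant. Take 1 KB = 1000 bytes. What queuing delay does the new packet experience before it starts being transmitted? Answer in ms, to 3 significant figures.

Each queued packet: L/R = 70400/4.15e+09 = 0.0169639 ms.
31 queued → 0.52588 ms.
Queuing delay = 0.526 ms.

0.526 ms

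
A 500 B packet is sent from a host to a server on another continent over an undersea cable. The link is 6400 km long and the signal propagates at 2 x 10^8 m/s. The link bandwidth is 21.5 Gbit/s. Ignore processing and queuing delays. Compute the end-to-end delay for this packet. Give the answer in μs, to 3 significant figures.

32000 μs

L = 500 × 8 = 4000 bits.
Transmission delay = L/R = 4000 / 21500000000 = 0.186047 μs.
Propagation delay = d/s = 6400000 m / 200000000 m/s = 32000 μs.
Total = 32000 μs.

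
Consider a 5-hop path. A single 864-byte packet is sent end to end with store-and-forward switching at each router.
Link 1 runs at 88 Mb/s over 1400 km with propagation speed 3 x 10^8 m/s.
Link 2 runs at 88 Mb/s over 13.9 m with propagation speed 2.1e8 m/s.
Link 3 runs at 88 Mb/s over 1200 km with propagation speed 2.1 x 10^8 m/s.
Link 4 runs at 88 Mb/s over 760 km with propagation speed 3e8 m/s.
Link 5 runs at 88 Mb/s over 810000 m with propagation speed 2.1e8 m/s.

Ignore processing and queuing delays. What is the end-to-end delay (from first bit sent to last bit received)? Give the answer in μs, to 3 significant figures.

L = 864 × 8 = 6912 bits.
Transmission delay per hop = L/R = 6912/88000000 = 78.5455 μs; 5 hops → 392.727 μs.
Propagation delays (d/s per hop): 4666.67, 0.0661905, 5714.29, 2533.33, 3857.14 μs; sum = 16771.5 μs.
End-to-end = 17200 μs.

17200 μs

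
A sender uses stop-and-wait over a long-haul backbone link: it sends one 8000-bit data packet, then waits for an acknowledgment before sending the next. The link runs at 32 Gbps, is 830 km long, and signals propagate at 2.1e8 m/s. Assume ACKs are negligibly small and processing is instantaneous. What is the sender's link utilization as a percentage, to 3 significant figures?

t_tx = L/R = 8000/32000000000 = 2.5e-07 s.
t_prop = 830000/210000000 = 0.00395238 s; RTT = 0.00790476 s.
Cycle = t_tx + RTT = 0.00790501 s.
Utilization = t_tx / cycle = 2.5e-07/0.00790501 = 0.00316 %.

0.00316 %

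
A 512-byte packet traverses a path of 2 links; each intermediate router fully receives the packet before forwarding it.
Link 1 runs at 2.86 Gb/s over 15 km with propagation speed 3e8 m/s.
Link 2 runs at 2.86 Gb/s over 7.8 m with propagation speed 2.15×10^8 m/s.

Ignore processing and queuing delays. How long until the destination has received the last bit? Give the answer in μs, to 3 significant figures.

L = 512 × 8 = 4096 bits.
Transmission delay per hop = L/R = 4096/2860000000 = 1.43217 μs; 2 hops → 2.86434 μs.
Propagation delays (d/s per hop): 50, 0.0362791 μs; sum = 50.0363 μs.
End-to-end = 52.9 μs.

52.9 μs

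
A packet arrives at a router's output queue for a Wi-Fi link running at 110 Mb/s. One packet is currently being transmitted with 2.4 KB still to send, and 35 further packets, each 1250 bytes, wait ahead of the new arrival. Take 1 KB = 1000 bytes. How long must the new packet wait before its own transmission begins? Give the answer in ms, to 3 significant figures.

Each queued packet: L/R = 10000/110000000 = 0.0909091 ms.
35 queued → 3.18182 ms.
Plus remaining 19200 bits of current packet: 0.174545 ms.
Queuing delay = 3.36 ms.

3.36 ms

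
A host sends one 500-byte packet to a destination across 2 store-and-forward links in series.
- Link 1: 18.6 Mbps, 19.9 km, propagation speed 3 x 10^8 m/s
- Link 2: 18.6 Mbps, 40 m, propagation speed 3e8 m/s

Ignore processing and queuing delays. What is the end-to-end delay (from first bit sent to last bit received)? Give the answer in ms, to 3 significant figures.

0.497 ms

L = 500 × 8 = 4000 bits.
Transmission delay per hop = L/R = 4000/18600000 = 0.215054 ms; 2 hops → 0.430108 ms.
Propagation delays (d/s per hop): 0.0663333, 0.000133333 ms; sum = 0.0664667 ms.
End-to-end = 0.497 ms.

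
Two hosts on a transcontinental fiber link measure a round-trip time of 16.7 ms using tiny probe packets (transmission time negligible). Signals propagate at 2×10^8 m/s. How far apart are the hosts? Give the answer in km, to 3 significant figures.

1670 km

One-way propagation = RTT/2 = 8.35 ms.
d = s × t = 200000000 × 0.00835 = 1670 km.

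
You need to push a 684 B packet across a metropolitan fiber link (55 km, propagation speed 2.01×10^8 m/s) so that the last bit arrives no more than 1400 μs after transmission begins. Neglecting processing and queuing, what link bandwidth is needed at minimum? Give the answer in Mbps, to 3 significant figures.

4.86 Mbps

L = 5472 bits.
Propagation delay = 55000 / 2.01e+08 = 273.632 μs.
Transmission budget = 1400 − 273.632 = 1126.37 μs.
R ≥ L / t_tx = 5472 bits / 0.00112637 s = 4.86 Mbps.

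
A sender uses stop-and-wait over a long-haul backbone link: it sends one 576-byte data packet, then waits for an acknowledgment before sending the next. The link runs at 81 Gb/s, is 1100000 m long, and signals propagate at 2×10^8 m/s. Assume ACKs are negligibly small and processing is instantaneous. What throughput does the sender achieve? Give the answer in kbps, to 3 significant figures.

419 kbps

t_tx = L/R = 4608/81000000000 = 5.68889e-08 s.
t_prop = 1100000/200000000 = 0.0055 s; RTT = 0.011 s.
Cycle = t_tx + RTT = 0.0110001 s.
Throughput = L / cycle = 4608 / 0.0110001 = 419 kbps.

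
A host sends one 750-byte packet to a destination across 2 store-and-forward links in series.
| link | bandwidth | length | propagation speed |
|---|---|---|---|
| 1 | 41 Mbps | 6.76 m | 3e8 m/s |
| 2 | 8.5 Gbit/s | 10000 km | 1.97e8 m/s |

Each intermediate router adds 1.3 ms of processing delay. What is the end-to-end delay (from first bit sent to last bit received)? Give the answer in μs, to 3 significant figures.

52200 μs

L = 750 × 8 = 6000 bits.
Transmission delays (L/R per hop): 146.341, 0.705882 μs; sum = 147.047 μs.
Propagation delays (d/s per hop): 0.0225333, 50761.4 μs; sum = 50761.4 μs.
Processing at 1 router(s): 1 × 1.3 ms = 1300 μs.
End-to-end = 52200 μs.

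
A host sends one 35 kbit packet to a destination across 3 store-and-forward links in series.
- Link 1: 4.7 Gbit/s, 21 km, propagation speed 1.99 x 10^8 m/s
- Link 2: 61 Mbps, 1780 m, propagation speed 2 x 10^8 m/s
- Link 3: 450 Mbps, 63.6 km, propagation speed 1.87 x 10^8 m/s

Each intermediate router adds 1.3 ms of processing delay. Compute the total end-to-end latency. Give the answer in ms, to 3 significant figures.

3.71 ms

L = 35000 bits.
Transmission delays (L/R per hop): 0.00744681, 0.57377, 0.0777778 ms; sum = 0.658995 ms.
Propagation delays (d/s per hop): 0.105528, 0.0089, 0.340107 ms; sum = 0.454535 ms.
Processing at 2 router(s): 2 × 1.3 ms = 2.6 ms.
End-to-end = 3.71 ms.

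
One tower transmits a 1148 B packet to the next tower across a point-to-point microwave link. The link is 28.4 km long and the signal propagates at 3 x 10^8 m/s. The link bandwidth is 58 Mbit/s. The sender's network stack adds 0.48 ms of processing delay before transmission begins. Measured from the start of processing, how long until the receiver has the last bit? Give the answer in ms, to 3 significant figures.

L = 1148 × 8 = 9184 bits.
Transmission delay = L/R = 9184 / 58000000 = 0.158345 ms.
Propagation delay = d/s = 28400 m / 300000000 m/s = 0.0946667 ms.
Plus processing delay 0.48 ms = 0.48 ms.
Total = 0.733 ms.

0.733 ms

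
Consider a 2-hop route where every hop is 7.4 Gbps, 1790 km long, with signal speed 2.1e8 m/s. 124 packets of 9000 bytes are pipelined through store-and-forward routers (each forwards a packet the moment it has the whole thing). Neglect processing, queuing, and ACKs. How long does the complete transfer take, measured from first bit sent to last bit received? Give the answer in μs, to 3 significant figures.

18300 μs

Per-hop transmission t_tx = L/R = 72000/7400000000 = 9.72973 μs.
Per-hop propagation t_prop = 1790000/210000000 = 8523.81 μs.
Pipeline fill: first packet needs 2·t_tx to clear all hops; remaining 123 packets each add one t_tx.
Total = (2+124-1)·t_tx + 2·t_prop = 125·9.72973 + 2·8523.81 = 18300 μs.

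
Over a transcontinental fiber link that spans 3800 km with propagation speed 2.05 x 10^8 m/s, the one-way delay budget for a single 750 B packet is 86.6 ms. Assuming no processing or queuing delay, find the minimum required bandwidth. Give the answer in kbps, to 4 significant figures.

L = 6000 bits.
Propagation delay = 3800000 / 2.05e+08 = 18.5366 ms.
Transmission budget = 86.6 − 18.5366 = 68.0634 ms.
R ≥ L / t_tx = 6000 bits / 0.0680634 s = 88.15 kbps.

88.15 kbps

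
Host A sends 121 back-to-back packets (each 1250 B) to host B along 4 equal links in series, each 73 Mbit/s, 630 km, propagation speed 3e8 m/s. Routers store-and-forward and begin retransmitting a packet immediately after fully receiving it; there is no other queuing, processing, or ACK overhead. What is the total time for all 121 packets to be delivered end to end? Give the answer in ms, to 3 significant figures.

Per-hop transmission t_tx = L/R = 10000/73000000 = 0.136986 ms.
Per-hop propagation t_prop = 630000/300000000 = 2.1 ms.
Pipeline fill: first packet needs 4·t_tx to clear all hops; remaining 120 packets each add one t_tx.
Total = (4+121-1)·t_tx + 4·t_prop = 124·0.136986 + 4·2.1 = 25.4 ms.

25.4 ms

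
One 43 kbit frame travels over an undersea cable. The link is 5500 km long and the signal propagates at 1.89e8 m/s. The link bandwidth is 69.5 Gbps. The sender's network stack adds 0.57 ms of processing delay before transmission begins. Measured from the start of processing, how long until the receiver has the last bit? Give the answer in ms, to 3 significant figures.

29.7 ms

L = 43000 bits.
Transmission delay = L/R = 43000 / 69500000000 = 0.000618705 ms.
Propagation delay = d/s = 5500000 m / 189000000 m/s = 29.1005 ms.
Plus processing delay 0.57 ms = 0.57 ms.
Total = 29.7 ms.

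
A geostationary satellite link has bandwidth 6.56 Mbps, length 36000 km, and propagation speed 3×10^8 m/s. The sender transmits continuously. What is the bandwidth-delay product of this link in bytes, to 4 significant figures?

Propagation delay = 36000000 / 300000000 = 0.12 s.
BDP = R × t_prop = 6560000 × 0.12 = 787200 bits.
In bytes: 787200/8 = 98400 bytes.

98400 bytes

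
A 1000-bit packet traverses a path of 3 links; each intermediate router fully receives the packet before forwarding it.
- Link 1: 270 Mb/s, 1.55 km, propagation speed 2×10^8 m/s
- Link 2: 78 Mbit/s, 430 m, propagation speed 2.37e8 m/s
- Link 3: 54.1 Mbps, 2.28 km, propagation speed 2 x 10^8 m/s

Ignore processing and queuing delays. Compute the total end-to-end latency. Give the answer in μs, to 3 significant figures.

56.0 μs

Transmission delays (L/R per hop): 3.7037, 12.8205, 18.4843 μs; sum = 35.0085 μs.
Propagation delays (d/s per hop): 7.75, 1.81435, 11.4 μs; sum = 20.9643 μs.
End-to-end = 56.0 μs.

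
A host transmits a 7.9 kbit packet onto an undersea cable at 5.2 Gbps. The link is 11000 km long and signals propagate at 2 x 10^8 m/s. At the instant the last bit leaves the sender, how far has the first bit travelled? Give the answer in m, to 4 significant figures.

t_tx = L/R = 7900/5200000000 = 1.51923e-06 s.
Distance = s × t_tx = 200000000 × 1.51923e-06 = 303.8 m.

303.8 m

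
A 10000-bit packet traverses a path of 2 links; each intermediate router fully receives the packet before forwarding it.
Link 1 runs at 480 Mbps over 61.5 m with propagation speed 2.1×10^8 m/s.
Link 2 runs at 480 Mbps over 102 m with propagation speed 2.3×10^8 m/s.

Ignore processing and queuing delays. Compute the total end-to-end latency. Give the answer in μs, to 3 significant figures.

42.4 μs

Transmission delay per hop = L/R = 10000/480000000 = 20.8333 μs; 2 hops → 41.6667 μs.
Propagation delays (d/s per hop): 0.292857, 0.443478 μs; sum = 0.736335 μs.
End-to-end = 42.4 μs.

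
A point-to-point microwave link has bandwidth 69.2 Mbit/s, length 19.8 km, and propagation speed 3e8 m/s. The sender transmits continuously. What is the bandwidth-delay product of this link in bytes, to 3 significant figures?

Propagation delay = 19800 / 300000000 = 6.6e-05 s.
BDP = R × t_prop = 69200000 × 6.6e-05 = 4567.2 bits.
In bytes: 4567.2/8 = 571 bytes.

571 bytes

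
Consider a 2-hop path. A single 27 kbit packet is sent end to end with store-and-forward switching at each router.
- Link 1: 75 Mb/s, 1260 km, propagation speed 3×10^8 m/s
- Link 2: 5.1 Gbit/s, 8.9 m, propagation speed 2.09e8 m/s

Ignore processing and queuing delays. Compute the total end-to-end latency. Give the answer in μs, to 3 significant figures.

4570 μs

L = 27000 bits.
Transmission delays (L/R per hop): 360, 5.29412 μs; sum = 365.294 μs.
Propagation delays (d/s per hop): 4200, 0.0425837 μs; sum = 4200.04 μs.
End-to-end = 4570 μs.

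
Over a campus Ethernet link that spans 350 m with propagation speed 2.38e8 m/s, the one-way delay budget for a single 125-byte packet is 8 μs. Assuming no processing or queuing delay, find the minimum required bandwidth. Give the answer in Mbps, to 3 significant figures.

L = 1000 bits.
Propagation delay = 350 / 238000000 = 1.47059 μs.
Transmission budget = 8 − 1.47059 = 6.52941 μs.
R ≥ L / t_tx = 1000 bits / 6.52941e-06 s = 153 Mbps.

153 Mbps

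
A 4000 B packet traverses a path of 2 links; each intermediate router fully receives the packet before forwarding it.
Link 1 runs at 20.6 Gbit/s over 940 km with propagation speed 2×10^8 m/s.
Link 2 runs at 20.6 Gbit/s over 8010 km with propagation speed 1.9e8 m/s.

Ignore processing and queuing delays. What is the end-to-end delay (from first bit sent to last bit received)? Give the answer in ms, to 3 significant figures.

L = 4000 × 8 = 32000 bits.
Transmission delay per hop = L/R = 32000/20600000000 = 0.0015534 ms; 2 hops → 0.0031068 ms.
Propagation delays (d/s per hop): 4.7, 42.1579 ms; sum = 46.8579 ms.
End-to-end = 46.9 ms.

46.9 ms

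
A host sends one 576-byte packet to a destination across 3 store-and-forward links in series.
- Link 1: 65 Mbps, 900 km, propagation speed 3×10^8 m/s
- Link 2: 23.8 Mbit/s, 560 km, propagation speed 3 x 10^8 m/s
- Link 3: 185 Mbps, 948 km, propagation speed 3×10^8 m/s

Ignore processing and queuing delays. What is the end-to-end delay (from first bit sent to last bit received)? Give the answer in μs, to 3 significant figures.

8320 μs

L = 576 × 8 = 4608 bits.
Transmission delays (L/R per hop): 70.8923, 193.613, 24.9081 μs; sum = 289.414 μs.
Propagation delays (d/s per hop): 3000, 1866.67, 3160 μs; sum = 8026.67 μs.
End-to-end = 8320 μs.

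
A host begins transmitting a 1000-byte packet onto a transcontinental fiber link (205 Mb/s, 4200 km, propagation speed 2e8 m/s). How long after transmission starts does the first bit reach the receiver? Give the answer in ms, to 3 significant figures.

First bit experiences only propagation delay: d/s = 4200000/200000000 = 21.0 ms.

21.0 ms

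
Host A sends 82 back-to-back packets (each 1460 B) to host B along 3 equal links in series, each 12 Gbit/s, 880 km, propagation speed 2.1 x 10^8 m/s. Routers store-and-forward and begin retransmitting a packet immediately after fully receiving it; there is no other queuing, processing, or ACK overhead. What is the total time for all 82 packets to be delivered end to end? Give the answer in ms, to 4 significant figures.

Per-hop transmission t_tx = L/R = 11680/12000000000 = 0.000973333 ms.
Per-hop propagation t_prop = 880000/210000000 = 4.19048 ms.
Pipeline fill: first packet needs 3·t_tx to clear all hops; remaining 81 packets each add one t_tx.
Total = (3+82-1)·t_tx + 3·t_prop = 84·0.000973333 + 3·4.19048 = 12.65 ms.

12.65 ms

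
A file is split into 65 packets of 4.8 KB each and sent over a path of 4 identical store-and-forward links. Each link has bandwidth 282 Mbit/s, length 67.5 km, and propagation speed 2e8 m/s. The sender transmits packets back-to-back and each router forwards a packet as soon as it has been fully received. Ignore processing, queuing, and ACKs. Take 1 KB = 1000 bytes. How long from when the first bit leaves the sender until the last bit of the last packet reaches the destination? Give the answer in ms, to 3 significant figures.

10.6 ms

Per-hop transmission t_tx = L/R = 38400/282000000 = 0.13617 ms.
Per-hop propagation t_prop = 67500/200000000 = 0.3375 ms.
Pipeline fill: first packet needs 4·t_tx to clear all hops; remaining 64 packets each add one t_tx.
Total = (4+65-1)·t_tx + 4·t_prop = 68·0.13617 + 4·0.3375 = 10.6 ms.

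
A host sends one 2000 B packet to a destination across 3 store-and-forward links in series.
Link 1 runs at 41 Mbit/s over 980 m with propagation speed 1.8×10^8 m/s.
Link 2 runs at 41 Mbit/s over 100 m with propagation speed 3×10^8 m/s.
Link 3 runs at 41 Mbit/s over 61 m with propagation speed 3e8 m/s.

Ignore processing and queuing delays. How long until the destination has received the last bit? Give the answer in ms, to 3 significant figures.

L = 2000 × 8 = 16000 bits.
Transmission delay per hop = L/R = 16000/41000000 = 0.390244 ms; 3 hops → 1.17073 ms.
Propagation delays (d/s per hop): 0.00544444, 0.000333333, 0.000203333 ms; sum = 0.00598111 ms.
End-to-end = 1.18 ms.

1.18 ms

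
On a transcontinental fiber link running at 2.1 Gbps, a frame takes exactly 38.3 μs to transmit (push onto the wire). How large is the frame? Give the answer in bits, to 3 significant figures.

80400 bits

L = R × t_tx = 2100000000 b/s × 3.83e-05 s = 80430 bits.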